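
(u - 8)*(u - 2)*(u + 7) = u^3 - 3*u^2 - 54*u + 112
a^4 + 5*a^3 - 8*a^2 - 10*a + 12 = (a - 1)*(a + 6)*(a - sqrt(2))*(a + sqrt(2))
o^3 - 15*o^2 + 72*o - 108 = (o - 6)^2*(o - 3)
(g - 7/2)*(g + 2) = g^2 - 3*g/2 - 7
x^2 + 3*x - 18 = (x - 3)*(x + 6)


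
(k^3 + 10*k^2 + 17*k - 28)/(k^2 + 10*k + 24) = (k^2 + 6*k - 7)/(k + 6)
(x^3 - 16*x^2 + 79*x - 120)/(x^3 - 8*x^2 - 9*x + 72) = (x - 5)/(x + 3)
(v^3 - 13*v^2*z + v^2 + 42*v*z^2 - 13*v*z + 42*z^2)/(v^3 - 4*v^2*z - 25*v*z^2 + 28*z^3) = (-v^2 + 6*v*z - v + 6*z)/(-v^2 - 3*v*z + 4*z^2)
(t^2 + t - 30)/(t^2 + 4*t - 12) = (t - 5)/(t - 2)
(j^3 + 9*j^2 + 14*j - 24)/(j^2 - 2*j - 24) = (j^2 + 5*j - 6)/(j - 6)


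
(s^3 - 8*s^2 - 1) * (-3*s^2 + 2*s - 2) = -3*s^5 + 26*s^4 - 18*s^3 + 19*s^2 - 2*s + 2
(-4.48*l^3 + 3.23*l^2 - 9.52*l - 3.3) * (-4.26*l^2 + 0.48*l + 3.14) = 19.0848*l^5 - 15.9102*l^4 + 28.0384*l^3 + 19.6306*l^2 - 31.4768*l - 10.362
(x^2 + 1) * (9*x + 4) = 9*x^3 + 4*x^2 + 9*x + 4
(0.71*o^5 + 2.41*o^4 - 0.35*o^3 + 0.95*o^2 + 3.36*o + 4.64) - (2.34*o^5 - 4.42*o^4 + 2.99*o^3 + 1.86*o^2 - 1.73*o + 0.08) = -1.63*o^5 + 6.83*o^4 - 3.34*o^3 - 0.91*o^2 + 5.09*o + 4.56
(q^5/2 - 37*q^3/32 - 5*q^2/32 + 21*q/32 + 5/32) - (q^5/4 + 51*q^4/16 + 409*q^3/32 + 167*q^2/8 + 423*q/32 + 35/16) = q^5/4 - 51*q^4/16 - 223*q^3/16 - 673*q^2/32 - 201*q/16 - 65/32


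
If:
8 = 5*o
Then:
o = 8/5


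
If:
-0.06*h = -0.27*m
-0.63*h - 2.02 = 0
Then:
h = -3.21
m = -0.71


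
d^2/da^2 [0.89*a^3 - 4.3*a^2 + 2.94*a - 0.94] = 5.34*a - 8.6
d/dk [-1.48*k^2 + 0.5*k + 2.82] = 0.5 - 2.96*k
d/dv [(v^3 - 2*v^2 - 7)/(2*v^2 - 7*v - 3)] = (2*v^4 - 14*v^3 + 5*v^2 + 40*v - 49)/(4*v^4 - 28*v^3 + 37*v^2 + 42*v + 9)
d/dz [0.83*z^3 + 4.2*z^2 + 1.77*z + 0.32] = 2.49*z^2 + 8.4*z + 1.77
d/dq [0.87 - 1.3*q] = -1.30000000000000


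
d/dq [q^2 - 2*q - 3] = 2*q - 2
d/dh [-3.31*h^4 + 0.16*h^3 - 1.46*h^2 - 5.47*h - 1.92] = -13.24*h^3 + 0.48*h^2 - 2.92*h - 5.47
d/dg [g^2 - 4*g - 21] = 2*g - 4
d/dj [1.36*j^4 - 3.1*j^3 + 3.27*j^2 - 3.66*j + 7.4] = 5.44*j^3 - 9.3*j^2 + 6.54*j - 3.66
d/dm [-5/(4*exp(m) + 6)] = 5*exp(m)/(2*exp(m) + 3)^2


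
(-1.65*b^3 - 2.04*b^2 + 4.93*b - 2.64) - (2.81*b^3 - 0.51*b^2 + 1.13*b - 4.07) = -4.46*b^3 - 1.53*b^2 + 3.8*b + 1.43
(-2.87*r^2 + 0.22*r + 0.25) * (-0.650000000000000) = 1.8655*r^2 - 0.143*r - 0.1625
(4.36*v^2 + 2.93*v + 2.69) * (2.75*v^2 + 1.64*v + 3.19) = 11.99*v^4 + 15.2079*v^3 + 26.1111*v^2 + 13.7583*v + 8.5811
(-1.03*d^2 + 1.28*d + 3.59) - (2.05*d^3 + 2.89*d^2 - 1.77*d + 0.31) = -2.05*d^3 - 3.92*d^2 + 3.05*d + 3.28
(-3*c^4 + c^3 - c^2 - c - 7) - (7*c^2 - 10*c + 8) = -3*c^4 + c^3 - 8*c^2 + 9*c - 15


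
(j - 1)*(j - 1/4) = j^2 - 5*j/4 + 1/4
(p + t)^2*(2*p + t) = 2*p^3 + 5*p^2*t + 4*p*t^2 + t^3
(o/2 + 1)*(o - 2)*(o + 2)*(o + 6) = o^4/2 + 4*o^3 + 4*o^2 - 16*o - 24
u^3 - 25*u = u*(u - 5)*(u + 5)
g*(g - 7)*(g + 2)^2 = g^4 - 3*g^3 - 24*g^2 - 28*g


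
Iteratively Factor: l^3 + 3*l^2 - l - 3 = (l - 1)*(l^2 + 4*l + 3) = (l - 1)*(l + 1)*(l + 3)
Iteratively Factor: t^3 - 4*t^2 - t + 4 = (t - 1)*(t^2 - 3*t - 4) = (t - 4)*(t - 1)*(t + 1)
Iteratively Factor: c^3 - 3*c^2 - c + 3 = (c + 1)*(c^2 - 4*c + 3) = (c - 3)*(c + 1)*(c - 1)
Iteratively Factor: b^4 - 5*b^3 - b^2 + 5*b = (b + 1)*(b^3 - 6*b^2 + 5*b) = (b - 1)*(b + 1)*(b^2 - 5*b) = (b - 5)*(b - 1)*(b + 1)*(b)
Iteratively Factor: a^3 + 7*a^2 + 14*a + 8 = (a + 4)*(a^2 + 3*a + 2) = (a + 1)*(a + 4)*(a + 2)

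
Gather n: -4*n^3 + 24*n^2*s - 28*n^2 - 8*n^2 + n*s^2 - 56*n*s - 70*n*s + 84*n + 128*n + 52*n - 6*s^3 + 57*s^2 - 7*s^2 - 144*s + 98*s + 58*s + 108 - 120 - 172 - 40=-4*n^3 + n^2*(24*s - 36) + n*(s^2 - 126*s + 264) - 6*s^3 + 50*s^2 + 12*s - 224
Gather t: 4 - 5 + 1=0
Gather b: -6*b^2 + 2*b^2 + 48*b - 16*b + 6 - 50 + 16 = -4*b^2 + 32*b - 28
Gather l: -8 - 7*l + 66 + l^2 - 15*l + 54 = l^2 - 22*l + 112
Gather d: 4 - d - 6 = -d - 2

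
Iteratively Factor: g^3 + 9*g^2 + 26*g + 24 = (g + 2)*(g^2 + 7*g + 12) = (g + 2)*(g + 4)*(g + 3)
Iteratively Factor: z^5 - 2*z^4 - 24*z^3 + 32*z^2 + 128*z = (z + 2)*(z^4 - 4*z^3 - 16*z^2 + 64*z) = z*(z + 2)*(z^3 - 4*z^2 - 16*z + 64) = z*(z - 4)*(z + 2)*(z^2 - 16) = z*(z - 4)^2*(z + 2)*(z + 4)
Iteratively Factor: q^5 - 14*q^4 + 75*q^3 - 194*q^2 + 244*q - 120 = (q - 5)*(q^4 - 9*q^3 + 30*q^2 - 44*q + 24) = (q - 5)*(q - 2)*(q^3 - 7*q^2 + 16*q - 12) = (q - 5)*(q - 2)^2*(q^2 - 5*q + 6) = (q - 5)*(q - 3)*(q - 2)^2*(q - 2)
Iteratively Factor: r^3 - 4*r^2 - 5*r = (r - 5)*(r^2 + r) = (r - 5)*(r + 1)*(r)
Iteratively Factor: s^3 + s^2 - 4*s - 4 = (s + 2)*(s^2 - s - 2) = (s - 2)*(s + 2)*(s + 1)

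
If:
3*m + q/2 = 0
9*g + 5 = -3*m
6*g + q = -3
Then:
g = -13/24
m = -1/24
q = 1/4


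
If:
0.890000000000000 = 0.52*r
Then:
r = 1.71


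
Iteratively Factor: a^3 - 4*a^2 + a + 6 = (a - 3)*(a^2 - a - 2) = (a - 3)*(a - 2)*(a + 1)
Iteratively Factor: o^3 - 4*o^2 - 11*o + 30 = (o + 3)*(o^2 - 7*o + 10) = (o - 2)*(o + 3)*(o - 5)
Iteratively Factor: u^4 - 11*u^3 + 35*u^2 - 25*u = (u - 1)*(u^3 - 10*u^2 + 25*u) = (u - 5)*(u - 1)*(u^2 - 5*u) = (u - 5)^2*(u - 1)*(u)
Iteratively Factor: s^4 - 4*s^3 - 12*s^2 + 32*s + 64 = (s + 2)*(s^3 - 6*s^2 + 32) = (s - 4)*(s + 2)*(s^2 - 2*s - 8) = (s - 4)^2*(s + 2)*(s + 2)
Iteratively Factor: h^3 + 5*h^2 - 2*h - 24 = (h + 4)*(h^2 + h - 6) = (h - 2)*(h + 4)*(h + 3)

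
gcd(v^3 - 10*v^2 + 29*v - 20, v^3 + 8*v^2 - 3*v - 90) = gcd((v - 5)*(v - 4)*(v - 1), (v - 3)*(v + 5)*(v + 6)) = 1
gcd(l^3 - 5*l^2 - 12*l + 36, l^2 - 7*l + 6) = l - 6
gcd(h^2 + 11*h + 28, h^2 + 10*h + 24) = h + 4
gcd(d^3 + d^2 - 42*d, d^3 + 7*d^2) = d^2 + 7*d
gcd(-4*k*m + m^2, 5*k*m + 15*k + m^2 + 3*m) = 1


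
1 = 1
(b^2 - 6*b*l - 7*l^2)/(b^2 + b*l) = (b - 7*l)/b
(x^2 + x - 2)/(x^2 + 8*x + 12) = (x - 1)/(x + 6)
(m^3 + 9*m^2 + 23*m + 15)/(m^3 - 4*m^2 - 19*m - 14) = (m^2 + 8*m + 15)/(m^2 - 5*m - 14)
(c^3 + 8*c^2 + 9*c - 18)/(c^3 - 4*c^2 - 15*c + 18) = (c + 6)/(c - 6)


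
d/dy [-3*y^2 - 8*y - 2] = -6*y - 8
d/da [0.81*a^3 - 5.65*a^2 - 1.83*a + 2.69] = 2.43*a^2 - 11.3*a - 1.83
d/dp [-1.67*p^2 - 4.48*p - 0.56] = -3.34*p - 4.48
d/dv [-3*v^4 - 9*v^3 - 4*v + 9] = -12*v^3 - 27*v^2 - 4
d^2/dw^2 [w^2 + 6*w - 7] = 2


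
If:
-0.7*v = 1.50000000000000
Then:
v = -2.14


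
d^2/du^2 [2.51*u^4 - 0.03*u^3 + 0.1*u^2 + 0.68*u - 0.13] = 30.12*u^2 - 0.18*u + 0.2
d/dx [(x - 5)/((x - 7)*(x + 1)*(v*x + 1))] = (-v*(x - 7)*(x - 5)*(x + 1) + (5 - x)*(x - 7)*(v*x + 1) + (5 - x)*(x + 1)*(v*x + 1) + (x - 7)*(x + 1)*(v*x + 1))/((x - 7)^2*(x + 1)^2*(v*x + 1)^2)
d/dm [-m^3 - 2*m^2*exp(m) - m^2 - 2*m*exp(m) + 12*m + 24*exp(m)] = -2*m^2*exp(m) - 3*m^2 - 6*m*exp(m) - 2*m + 22*exp(m) + 12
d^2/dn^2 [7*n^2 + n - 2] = 14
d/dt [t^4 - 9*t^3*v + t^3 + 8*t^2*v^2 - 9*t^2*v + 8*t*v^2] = 4*t^3 - 27*t^2*v + 3*t^2 + 16*t*v^2 - 18*t*v + 8*v^2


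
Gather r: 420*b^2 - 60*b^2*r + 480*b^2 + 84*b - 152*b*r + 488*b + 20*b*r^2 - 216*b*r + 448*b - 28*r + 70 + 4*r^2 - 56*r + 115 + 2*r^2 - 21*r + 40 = 900*b^2 + 1020*b + r^2*(20*b + 6) + r*(-60*b^2 - 368*b - 105) + 225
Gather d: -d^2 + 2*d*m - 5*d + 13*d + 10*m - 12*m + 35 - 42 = -d^2 + d*(2*m + 8) - 2*m - 7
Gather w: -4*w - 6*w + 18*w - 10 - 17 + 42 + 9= 8*w + 24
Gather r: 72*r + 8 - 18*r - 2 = 54*r + 6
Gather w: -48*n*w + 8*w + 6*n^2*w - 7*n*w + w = w*(6*n^2 - 55*n + 9)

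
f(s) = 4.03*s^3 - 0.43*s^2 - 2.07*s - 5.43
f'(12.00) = 1728.57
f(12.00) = 6871.65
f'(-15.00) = 2731.08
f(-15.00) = -13672.38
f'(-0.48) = 1.13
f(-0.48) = -4.98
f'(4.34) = 221.92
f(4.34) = 306.93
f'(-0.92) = 8.95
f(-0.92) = -7.03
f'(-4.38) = 233.64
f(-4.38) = -343.24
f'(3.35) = 130.73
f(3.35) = 134.32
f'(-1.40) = 22.83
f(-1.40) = -14.43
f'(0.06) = -2.08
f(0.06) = -5.55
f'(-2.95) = 105.68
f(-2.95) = -106.53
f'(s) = 12.09*s^2 - 0.86*s - 2.07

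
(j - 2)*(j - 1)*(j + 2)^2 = j^4 + j^3 - 6*j^2 - 4*j + 8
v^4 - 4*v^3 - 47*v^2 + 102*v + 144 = (v - 8)*(v - 3)*(v + 1)*(v + 6)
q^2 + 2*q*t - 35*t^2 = (q - 5*t)*(q + 7*t)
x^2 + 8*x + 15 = (x + 3)*(x + 5)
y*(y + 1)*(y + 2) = y^3 + 3*y^2 + 2*y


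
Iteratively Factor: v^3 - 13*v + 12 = (v + 4)*(v^2 - 4*v + 3) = (v - 3)*(v + 4)*(v - 1)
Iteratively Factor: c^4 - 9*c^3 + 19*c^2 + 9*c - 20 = (c - 5)*(c^3 - 4*c^2 - c + 4) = (c - 5)*(c + 1)*(c^2 - 5*c + 4) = (c - 5)*(c - 4)*(c + 1)*(c - 1)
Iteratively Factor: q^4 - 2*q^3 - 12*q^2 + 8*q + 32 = (q - 2)*(q^3 - 12*q - 16) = (q - 2)*(q + 2)*(q^2 - 2*q - 8) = (q - 2)*(q + 2)^2*(q - 4)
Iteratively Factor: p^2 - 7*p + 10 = (p - 5)*(p - 2)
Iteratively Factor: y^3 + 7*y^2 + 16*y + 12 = (y + 2)*(y^2 + 5*y + 6) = (y + 2)*(y + 3)*(y + 2)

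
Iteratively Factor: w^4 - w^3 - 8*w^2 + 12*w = (w)*(w^3 - w^2 - 8*w + 12) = w*(w - 2)*(w^2 + w - 6) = w*(w - 2)^2*(w + 3)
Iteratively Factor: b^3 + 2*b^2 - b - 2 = (b - 1)*(b^2 + 3*b + 2) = (b - 1)*(b + 2)*(b + 1)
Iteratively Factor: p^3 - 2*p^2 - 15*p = (p)*(p^2 - 2*p - 15) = p*(p + 3)*(p - 5)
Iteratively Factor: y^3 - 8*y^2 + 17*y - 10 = (y - 5)*(y^2 - 3*y + 2) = (y - 5)*(y - 1)*(y - 2)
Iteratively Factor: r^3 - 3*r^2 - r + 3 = (r - 1)*(r^2 - 2*r - 3) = (r - 3)*(r - 1)*(r + 1)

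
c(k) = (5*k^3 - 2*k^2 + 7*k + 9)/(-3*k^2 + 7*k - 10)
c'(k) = (6*k - 7)*(5*k^3 - 2*k^2 + 7*k + 9)/(-3*k^2 + 7*k - 10)^2 + (15*k^2 - 4*k + 7)/(-3*k^2 + 7*k - 10)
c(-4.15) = 4.54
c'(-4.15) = -1.51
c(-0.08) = -0.80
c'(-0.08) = -1.26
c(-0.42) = -0.40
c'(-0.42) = -1.12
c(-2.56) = 2.23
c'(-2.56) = -1.38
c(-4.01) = 4.33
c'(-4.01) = -1.50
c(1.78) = -6.15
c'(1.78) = -3.52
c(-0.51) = -0.30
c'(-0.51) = -1.11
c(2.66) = -8.53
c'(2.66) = -2.07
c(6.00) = -13.93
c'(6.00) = -1.56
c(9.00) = -18.71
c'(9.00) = -1.61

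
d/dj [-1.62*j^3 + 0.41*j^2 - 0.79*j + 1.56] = -4.86*j^2 + 0.82*j - 0.79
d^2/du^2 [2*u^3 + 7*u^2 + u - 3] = 12*u + 14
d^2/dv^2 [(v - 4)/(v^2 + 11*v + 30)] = 2*((v - 4)*(2*v + 11)^2 - (3*v + 7)*(v^2 + 11*v + 30))/(v^2 + 11*v + 30)^3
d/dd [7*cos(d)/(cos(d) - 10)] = 70*sin(d)/(cos(d) - 10)^2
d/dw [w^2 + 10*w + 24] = 2*w + 10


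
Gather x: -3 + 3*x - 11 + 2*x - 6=5*x - 20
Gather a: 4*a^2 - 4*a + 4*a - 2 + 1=4*a^2 - 1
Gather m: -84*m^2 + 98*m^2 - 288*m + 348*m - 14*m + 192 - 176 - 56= 14*m^2 + 46*m - 40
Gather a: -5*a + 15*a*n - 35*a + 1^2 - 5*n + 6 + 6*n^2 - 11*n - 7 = a*(15*n - 40) + 6*n^2 - 16*n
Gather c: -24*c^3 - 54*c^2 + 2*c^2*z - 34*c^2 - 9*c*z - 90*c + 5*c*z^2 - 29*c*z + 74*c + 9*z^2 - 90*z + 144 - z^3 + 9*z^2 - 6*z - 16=-24*c^3 + c^2*(2*z - 88) + c*(5*z^2 - 38*z - 16) - z^3 + 18*z^2 - 96*z + 128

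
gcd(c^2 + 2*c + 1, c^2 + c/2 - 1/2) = c + 1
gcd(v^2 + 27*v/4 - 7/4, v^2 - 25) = 1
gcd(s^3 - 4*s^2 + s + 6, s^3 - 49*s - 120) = 1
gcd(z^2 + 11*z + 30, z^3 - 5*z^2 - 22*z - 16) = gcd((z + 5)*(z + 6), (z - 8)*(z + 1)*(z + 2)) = 1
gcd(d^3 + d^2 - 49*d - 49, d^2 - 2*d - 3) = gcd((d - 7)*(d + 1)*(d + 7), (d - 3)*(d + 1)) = d + 1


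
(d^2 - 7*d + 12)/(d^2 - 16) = (d - 3)/(d + 4)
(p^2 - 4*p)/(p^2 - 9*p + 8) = p*(p - 4)/(p^2 - 9*p + 8)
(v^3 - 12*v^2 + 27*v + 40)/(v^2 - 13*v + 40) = v + 1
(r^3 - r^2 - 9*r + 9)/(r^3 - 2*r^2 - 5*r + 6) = (r + 3)/(r + 2)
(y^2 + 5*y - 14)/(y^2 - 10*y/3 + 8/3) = 3*(y + 7)/(3*y - 4)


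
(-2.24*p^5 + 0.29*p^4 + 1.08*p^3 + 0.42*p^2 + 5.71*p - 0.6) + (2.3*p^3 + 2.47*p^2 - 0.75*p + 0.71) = -2.24*p^5 + 0.29*p^4 + 3.38*p^3 + 2.89*p^2 + 4.96*p + 0.11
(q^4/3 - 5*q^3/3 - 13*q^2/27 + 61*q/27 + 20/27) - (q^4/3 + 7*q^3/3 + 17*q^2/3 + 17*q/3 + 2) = -4*q^3 - 166*q^2/27 - 92*q/27 - 34/27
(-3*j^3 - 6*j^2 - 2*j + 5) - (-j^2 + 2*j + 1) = -3*j^3 - 5*j^2 - 4*j + 4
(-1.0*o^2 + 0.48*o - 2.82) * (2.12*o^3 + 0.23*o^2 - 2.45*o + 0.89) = -2.12*o^5 + 0.7876*o^4 - 3.418*o^3 - 2.7146*o^2 + 7.3362*o - 2.5098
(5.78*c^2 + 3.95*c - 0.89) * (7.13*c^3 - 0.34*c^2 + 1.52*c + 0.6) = 41.2114*c^5 + 26.1983*c^4 + 1.0969*c^3 + 9.7746*c^2 + 1.0172*c - 0.534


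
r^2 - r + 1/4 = (r - 1/2)^2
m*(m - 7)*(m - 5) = m^3 - 12*m^2 + 35*m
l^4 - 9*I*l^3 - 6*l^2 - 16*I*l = l*(l - 8*I)*(l - 2*I)*(l + I)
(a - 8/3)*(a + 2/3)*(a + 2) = a^3 - 52*a/9 - 32/9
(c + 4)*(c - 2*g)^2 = c^3 - 4*c^2*g + 4*c^2 + 4*c*g^2 - 16*c*g + 16*g^2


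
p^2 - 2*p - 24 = (p - 6)*(p + 4)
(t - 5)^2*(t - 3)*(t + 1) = t^4 - 12*t^3 + 42*t^2 - 20*t - 75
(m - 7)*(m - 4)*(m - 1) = m^3 - 12*m^2 + 39*m - 28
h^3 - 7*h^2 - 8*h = h*(h - 8)*(h + 1)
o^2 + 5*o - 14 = (o - 2)*(o + 7)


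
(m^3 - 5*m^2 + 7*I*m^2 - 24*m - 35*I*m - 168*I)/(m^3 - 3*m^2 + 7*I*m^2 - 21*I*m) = (m^2 - 5*m - 24)/(m*(m - 3))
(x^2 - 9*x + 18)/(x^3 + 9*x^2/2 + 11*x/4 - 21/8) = 8*(x^2 - 9*x + 18)/(8*x^3 + 36*x^2 + 22*x - 21)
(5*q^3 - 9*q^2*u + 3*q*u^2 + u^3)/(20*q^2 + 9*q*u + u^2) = (q^2 - 2*q*u + u^2)/(4*q + u)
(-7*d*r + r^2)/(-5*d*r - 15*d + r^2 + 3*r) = r*(7*d - r)/(5*d*r + 15*d - r^2 - 3*r)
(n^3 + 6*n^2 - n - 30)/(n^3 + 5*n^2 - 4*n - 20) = (n + 3)/(n + 2)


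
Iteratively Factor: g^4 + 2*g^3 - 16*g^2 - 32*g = (g + 2)*(g^3 - 16*g) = g*(g + 2)*(g^2 - 16) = g*(g + 2)*(g + 4)*(g - 4)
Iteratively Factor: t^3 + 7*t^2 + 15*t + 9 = (t + 3)*(t^2 + 4*t + 3) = (t + 3)^2*(t + 1)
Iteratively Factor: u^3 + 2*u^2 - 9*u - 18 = (u + 2)*(u^2 - 9) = (u - 3)*(u + 2)*(u + 3)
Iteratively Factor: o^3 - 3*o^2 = (o)*(o^2 - 3*o) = o^2*(o - 3)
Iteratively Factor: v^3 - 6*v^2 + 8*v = (v - 2)*(v^2 - 4*v) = (v - 4)*(v - 2)*(v)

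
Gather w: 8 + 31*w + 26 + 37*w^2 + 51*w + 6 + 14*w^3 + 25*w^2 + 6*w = 14*w^3 + 62*w^2 + 88*w + 40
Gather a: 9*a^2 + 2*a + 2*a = 9*a^2 + 4*a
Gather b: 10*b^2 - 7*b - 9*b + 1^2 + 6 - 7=10*b^2 - 16*b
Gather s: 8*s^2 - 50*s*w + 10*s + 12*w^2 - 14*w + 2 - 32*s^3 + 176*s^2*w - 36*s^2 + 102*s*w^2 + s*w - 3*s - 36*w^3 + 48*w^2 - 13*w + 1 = -32*s^3 + s^2*(176*w - 28) + s*(102*w^2 - 49*w + 7) - 36*w^3 + 60*w^2 - 27*w + 3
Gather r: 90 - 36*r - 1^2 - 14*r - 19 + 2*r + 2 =72 - 48*r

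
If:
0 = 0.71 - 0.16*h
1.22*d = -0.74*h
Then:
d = -2.69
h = 4.44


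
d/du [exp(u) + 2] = exp(u)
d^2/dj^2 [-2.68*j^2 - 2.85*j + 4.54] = -5.36000000000000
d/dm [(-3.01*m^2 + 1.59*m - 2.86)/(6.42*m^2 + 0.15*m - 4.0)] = (-10.6593*m^2 + 60.8024*m - 5.931)/(41.2164*m^4 + 1.926*m^3 - 51.3375*m^2 - 1.2*m + 16.0)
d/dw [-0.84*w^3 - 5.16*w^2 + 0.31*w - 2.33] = -2.52*w^2 - 10.32*w + 0.31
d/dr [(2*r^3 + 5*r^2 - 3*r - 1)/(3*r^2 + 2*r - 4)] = (6*r^4 + 8*r^3 - 5*r^2 - 34*r + 14)/(9*r^4 + 12*r^3 - 20*r^2 - 16*r + 16)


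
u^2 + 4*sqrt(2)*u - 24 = (u - 2*sqrt(2))*(u + 6*sqrt(2))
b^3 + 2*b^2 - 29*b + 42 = (b - 3)*(b - 2)*(b + 7)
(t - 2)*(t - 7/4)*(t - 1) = t^3 - 19*t^2/4 + 29*t/4 - 7/2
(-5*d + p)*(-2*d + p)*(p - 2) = 10*d^2*p - 20*d^2 - 7*d*p^2 + 14*d*p + p^3 - 2*p^2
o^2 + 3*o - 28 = (o - 4)*(o + 7)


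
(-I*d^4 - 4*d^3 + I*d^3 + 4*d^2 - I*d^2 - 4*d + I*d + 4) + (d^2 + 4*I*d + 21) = -I*d^4 - 4*d^3 + I*d^3 + 5*d^2 - I*d^2 - 4*d + 5*I*d + 25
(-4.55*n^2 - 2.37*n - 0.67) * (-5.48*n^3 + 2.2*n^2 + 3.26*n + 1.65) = 24.934*n^5 + 2.9776*n^4 - 16.3754*n^3 - 16.7077*n^2 - 6.0947*n - 1.1055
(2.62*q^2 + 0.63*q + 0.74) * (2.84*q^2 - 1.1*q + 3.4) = 7.4408*q^4 - 1.0928*q^3 + 10.3166*q^2 + 1.328*q + 2.516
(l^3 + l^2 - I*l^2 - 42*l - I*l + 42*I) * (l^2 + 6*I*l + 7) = l^5 + l^4 + 5*I*l^4 - 29*l^3 + 5*I*l^3 + 13*l^2 - 217*I*l^2 - 546*l - 7*I*l + 294*I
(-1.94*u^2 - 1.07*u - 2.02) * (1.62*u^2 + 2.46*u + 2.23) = -3.1428*u^4 - 6.5058*u^3 - 10.2308*u^2 - 7.3553*u - 4.5046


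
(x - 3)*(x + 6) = x^2 + 3*x - 18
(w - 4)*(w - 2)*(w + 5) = w^3 - w^2 - 22*w + 40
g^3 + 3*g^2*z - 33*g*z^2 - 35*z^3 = (g - 5*z)*(g + z)*(g + 7*z)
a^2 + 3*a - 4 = (a - 1)*(a + 4)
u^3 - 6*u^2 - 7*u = u*(u - 7)*(u + 1)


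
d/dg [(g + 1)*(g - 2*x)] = 2*g - 2*x + 1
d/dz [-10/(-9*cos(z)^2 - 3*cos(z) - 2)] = 30*(6*cos(z) + 1)*sin(z)/(9*cos(z)^2 + 3*cos(z) + 2)^2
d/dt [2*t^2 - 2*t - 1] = 4*t - 2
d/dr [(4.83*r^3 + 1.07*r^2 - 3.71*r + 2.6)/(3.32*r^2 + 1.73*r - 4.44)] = (16.0356*r^4 + 16.7118*r^3 - 50.1673*r^2 - 26.7656*r + 11.9744)/(11.0224*r^4 + 11.4872*r^3 - 26.4887*r^2 - 15.3624*r + 19.7136)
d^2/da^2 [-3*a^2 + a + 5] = -6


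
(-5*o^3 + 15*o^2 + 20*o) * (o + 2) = -5*o^4 + 5*o^3 + 50*o^2 + 40*o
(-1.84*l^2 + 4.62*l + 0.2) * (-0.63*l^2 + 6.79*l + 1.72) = 1.1592*l^4 - 15.4042*l^3 + 28.079*l^2 + 9.3044*l + 0.344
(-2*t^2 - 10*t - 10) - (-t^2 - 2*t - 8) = -t^2 - 8*t - 2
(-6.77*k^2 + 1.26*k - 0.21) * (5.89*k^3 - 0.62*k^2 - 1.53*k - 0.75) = -39.8753*k^5 + 11.6188*k^4 + 8.34*k^3 + 3.2799*k^2 - 0.6237*k + 0.1575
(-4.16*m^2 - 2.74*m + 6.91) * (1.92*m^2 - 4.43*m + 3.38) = -7.9872*m^4 + 13.168*m^3 + 11.3446*m^2 - 39.8725*m + 23.3558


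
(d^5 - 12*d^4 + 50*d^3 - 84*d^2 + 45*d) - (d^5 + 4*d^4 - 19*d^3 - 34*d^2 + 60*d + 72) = -16*d^4 + 69*d^3 - 50*d^2 - 15*d - 72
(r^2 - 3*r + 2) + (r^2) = 2*r^2 - 3*r + 2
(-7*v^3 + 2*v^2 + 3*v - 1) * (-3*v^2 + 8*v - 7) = 21*v^5 - 62*v^4 + 56*v^3 + 13*v^2 - 29*v + 7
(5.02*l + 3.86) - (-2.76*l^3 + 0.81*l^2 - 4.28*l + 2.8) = 2.76*l^3 - 0.81*l^2 + 9.3*l + 1.06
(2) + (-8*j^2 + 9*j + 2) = -8*j^2 + 9*j + 4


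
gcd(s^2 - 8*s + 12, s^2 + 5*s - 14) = s - 2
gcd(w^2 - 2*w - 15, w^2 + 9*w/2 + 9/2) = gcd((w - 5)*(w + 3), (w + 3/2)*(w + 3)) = w + 3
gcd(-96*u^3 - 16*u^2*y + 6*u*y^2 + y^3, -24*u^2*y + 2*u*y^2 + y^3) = -24*u^2 + 2*u*y + y^2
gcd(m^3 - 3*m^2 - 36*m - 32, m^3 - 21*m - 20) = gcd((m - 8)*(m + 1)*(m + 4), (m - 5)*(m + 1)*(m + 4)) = m^2 + 5*m + 4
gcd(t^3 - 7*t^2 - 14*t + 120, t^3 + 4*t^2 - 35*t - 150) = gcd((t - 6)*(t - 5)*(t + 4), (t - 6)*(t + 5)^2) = t - 6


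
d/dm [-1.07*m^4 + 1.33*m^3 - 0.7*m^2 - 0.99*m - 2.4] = -4.28*m^3 + 3.99*m^2 - 1.4*m - 0.99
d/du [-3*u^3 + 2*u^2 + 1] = u*(4 - 9*u)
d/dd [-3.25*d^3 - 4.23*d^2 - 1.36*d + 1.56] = -9.75*d^2 - 8.46*d - 1.36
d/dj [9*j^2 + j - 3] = 18*j + 1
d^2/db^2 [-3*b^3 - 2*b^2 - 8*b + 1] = -18*b - 4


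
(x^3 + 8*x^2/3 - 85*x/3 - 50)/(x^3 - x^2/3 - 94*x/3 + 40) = (3*x + 5)/(3*x - 4)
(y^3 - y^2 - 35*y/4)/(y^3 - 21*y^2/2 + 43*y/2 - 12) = y*(4*y^2 - 4*y - 35)/(2*(2*y^3 - 21*y^2 + 43*y - 24))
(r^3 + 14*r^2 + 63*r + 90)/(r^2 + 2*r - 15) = (r^2 + 9*r + 18)/(r - 3)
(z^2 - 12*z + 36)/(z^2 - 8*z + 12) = (z - 6)/(z - 2)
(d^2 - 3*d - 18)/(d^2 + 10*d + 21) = (d - 6)/(d + 7)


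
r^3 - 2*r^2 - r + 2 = (r - 2)*(r - 1)*(r + 1)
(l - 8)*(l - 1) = l^2 - 9*l + 8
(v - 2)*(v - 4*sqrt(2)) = v^2 - 4*sqrt(2)*v - 2*v + 8*sqrt(2)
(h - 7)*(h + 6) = h^2 - h - 42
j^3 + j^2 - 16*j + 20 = (j - 2)^2*(j + 5)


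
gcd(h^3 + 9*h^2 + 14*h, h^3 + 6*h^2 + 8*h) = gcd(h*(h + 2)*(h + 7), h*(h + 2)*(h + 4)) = h^2 + 2*h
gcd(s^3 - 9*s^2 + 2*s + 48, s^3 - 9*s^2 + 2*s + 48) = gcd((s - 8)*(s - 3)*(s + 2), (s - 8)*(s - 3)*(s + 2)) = s^3 - 9*s^2 + 2*s + 48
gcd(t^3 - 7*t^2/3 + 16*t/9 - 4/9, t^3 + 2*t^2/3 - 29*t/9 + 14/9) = t^2 - 5*t/3 + 2/3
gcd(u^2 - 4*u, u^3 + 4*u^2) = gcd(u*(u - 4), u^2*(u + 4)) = u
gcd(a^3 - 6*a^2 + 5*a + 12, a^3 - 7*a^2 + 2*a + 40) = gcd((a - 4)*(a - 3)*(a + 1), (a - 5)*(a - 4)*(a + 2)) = a - 4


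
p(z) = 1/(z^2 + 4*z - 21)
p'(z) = (-2*z - 4)/(z^2 + 4*z - 21)^2 = 2*(-z - 2)/(z^2 + 4*z - 21)^2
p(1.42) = -0.08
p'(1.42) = -0.04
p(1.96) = -0.11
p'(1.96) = -0.09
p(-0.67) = -0.04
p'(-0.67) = -0.00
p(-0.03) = -0.05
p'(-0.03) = -0.01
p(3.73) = 0.13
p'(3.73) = -0.19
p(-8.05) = 0.09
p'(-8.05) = 0.09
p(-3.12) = -0.04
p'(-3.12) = 0.00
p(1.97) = -0.11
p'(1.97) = -0.09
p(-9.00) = 0.04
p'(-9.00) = 0.02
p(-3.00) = -0.04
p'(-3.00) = 0.00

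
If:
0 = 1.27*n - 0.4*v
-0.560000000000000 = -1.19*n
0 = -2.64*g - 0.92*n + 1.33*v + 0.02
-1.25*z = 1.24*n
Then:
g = 0.60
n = 0.47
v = 1.49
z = -0.47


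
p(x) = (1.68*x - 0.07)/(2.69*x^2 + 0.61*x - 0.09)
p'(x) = (-5.38*x - 0.61)*(1.68*x - 0.07)/(2.69*x^2 + 0.61*x - 0.09)^2 + 1.68/(2.69*x^2 + 0.61*x - 0.09)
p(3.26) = 0.18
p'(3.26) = -0.05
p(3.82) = 0.15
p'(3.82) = -0.04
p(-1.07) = -0.80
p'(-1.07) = -1.04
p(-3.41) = -0.20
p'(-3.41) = -0.06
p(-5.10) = -0.13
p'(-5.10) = -0.03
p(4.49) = 0.13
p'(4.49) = -0.03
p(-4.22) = -0.16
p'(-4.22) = -0.04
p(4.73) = 0.13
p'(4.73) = -0.03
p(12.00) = 0.05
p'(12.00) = -0.00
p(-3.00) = -0.23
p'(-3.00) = -0.08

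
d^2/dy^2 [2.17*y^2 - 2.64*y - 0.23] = 4.34000000000000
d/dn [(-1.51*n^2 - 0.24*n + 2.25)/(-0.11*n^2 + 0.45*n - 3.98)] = (-0.7059*n^2 + 12.5146*n - 0.0573)/(0.0121*n^4 - 0.099*n^3 + 1.0781*n^2 - 3.582*n + 15.8404)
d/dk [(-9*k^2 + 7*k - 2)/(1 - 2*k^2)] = (14*k^2 - 26*k + 7)/(4*k^4 - 4*k^2 + 1)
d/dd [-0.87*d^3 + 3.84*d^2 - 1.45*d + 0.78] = -2.61*d^2 + 7.68*d - 1.45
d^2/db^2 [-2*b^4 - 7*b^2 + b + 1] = -24*b^2 - 14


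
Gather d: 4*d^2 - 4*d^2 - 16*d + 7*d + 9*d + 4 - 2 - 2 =0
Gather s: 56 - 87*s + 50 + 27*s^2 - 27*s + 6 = 27*s^2 - 114*s + 112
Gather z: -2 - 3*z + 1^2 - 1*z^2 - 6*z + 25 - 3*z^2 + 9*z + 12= 36 - 4*z^2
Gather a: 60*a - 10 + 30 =60*a + 20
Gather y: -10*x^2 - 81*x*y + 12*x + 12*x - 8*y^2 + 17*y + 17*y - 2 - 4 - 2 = -10*x^2 + 24*x - 8*y^2 + y*(34 - 81*x) - 8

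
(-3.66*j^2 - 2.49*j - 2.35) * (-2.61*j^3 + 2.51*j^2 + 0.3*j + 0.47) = 9.5526*j^5 - 2.6877*j^4 - 1.2144*j^3 - 8.3657*j^2 - 1.8753*j - 1.1045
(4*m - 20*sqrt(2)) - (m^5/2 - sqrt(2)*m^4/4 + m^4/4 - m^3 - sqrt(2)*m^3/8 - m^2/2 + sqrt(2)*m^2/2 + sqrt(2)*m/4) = -m^5/2 - m^4/4 + sqrt(2)*m^4/4 + sqrt(2)*m^3/8 + m^3 - sqrt(2)*m^2/2 + m^2/2 - sqrt(2)*m/4 + 4*m - 20*sqrt(2)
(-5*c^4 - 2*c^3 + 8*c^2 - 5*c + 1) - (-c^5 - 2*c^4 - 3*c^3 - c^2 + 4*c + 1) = c^5 - 3*c^4 + c^3 + 9*c^2 - 9*c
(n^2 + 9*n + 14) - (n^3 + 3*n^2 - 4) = -n^3 - 2*n^2 + 9*n + 18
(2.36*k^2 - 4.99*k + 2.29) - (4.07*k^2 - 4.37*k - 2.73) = -1.71*k^2 - 0.62*k + 5.02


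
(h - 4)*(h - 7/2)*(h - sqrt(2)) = h^3 - 15*h^2/2 - sqrt(2)*h^2 + 15*sqrt(2)*h/2 + 14*h - 14*sqrt(2)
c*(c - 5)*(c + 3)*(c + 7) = c^4 + 5*c^3 - 29*c^2 - 105*c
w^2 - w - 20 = (w - 5)*(w + 4)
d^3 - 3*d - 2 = (d - 2)*(d + 1)^2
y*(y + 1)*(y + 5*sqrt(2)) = y^3 + y^2 + 5*sqrt(2)*y^2 + 5*sqrt(2)*y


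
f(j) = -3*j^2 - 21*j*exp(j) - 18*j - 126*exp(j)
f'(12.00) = -64939251.78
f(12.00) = -61521959.16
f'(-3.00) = -4.18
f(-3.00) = 23.86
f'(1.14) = -559.33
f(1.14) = -493.25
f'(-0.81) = -70.97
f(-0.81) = -35.87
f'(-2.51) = -10.60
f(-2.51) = 20.32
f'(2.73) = -3167.35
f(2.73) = -2882.48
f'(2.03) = -1474.04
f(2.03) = -1332.87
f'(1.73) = -1062.48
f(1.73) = -955.77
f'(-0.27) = -124.27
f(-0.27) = -87.22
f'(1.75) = -1085.91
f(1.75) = -977.25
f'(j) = -21*j*exp(j) - 6*j - 147*exp(j) - 18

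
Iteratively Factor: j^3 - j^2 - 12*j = (j + 3)*(j^2 - 4*j) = j*(j + 3)*(j - 4)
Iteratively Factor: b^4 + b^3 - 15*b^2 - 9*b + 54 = (b - 3)*(b^3 + 4*b^2 - 3*b - 18) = (b - 3)*(b + 3)*(b^2 + b - 6) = (b - 3)*(b - 2)*(b + 3)*(b + 3)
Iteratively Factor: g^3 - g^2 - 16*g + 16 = (g + 4)*(g^2 - 5*g + 4) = (g - 1)*(g + 4)*(g - 4)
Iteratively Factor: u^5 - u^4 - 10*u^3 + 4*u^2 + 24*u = (u)*(u^4 - u^3 - 10*u^2 + 4*u + 24) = u*(u - 3)*(u^3 + 2*u^2 - 4*u - 8) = u*(u - 3)*(u + 2)*(u^2 - 4) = u*(u - 3)*(u - 2)*(u + 2)*(u + 2)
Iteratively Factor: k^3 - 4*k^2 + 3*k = (k - 3)*(k^2 - k) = (k - 3)*(k - 1)*(k)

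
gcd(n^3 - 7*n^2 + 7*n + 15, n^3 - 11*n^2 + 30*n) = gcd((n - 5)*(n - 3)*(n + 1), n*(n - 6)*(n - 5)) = n - 5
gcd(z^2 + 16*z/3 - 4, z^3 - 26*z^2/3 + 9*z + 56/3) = 1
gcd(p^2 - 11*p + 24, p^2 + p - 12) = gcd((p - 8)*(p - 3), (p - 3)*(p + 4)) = p - 3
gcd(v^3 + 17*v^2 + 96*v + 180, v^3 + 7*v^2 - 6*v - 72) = v + 6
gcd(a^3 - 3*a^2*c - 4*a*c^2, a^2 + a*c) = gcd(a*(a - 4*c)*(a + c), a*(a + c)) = a^2 + a*c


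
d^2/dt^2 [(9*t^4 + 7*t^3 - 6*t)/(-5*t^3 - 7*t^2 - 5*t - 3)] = 2*(29*t^6 + 435*t^5 + 18*t^4 - 964*t^3 - 1341*t^2 - 567*t - 90)/(125*t^9 + 525*t^8 + 1110*t^7 + 1618*t^6 + 1740*t^5 + 1416*t^4 + 890*t^3 + 414*t^2 + 135*t + 27)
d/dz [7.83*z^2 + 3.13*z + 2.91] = 15.66*z + 3.13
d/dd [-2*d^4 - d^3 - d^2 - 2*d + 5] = -8*d^3 - 3*d^2 - 2*d - 2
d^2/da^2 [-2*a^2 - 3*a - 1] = -4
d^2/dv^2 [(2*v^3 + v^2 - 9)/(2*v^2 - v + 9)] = 4*(-16*v^3 - 108*v^2 + 270*v + 117)/(8*v^6 - 12*v^5 + 114*v^4 - 109*v^3 + 513*v^2 - 243*v + 729)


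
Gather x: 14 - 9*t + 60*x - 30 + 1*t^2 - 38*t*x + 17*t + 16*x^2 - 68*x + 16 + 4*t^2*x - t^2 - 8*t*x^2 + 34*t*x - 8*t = x^2*(16 - 8*t) + x*(4*t^2 - 4*t - 8)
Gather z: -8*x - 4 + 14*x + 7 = 6*x + 3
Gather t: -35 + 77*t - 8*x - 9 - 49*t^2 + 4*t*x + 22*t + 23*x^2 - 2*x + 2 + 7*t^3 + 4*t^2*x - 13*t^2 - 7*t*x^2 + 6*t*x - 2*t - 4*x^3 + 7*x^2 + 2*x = 7*t^3 + t^2*(4*x - 62) + t*(-7*x^2 + 10*x + 97) - 4*x^3 + 30*x^2 - 8*x - 42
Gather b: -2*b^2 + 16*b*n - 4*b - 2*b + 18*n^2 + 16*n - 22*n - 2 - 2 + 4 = -2*b^2 + b*(16*n - 6) + 18*n^2 - 6*n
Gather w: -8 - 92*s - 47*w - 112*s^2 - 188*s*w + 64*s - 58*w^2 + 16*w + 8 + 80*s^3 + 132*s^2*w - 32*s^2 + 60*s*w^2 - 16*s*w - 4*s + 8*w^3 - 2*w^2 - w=80*s^3 - 144*s^2 - 32*s + 8*w^3 + w^2*(60*s - 60) + w*(132*s^2 - 204*s - 32)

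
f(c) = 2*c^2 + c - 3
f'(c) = 4*c + 1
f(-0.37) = -3.10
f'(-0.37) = -0.48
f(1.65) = 4.10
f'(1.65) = 7.60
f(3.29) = 21.94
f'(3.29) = 14.16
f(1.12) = 0.63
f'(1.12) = 5.48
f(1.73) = 4.72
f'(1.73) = 7.92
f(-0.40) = -3.08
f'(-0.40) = -0.60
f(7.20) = 107.88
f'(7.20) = 29.80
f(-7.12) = 91.27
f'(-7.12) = -27.48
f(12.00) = 297.00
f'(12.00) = 49.00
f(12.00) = 297.00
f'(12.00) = 49.00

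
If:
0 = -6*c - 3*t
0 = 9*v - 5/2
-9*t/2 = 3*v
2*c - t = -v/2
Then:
No Solution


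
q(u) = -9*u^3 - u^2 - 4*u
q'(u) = -27*u^2 - 2*u - 4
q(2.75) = -205.73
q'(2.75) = -213.69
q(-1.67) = 45.81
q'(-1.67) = -75.96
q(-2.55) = 152.93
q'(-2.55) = -174.47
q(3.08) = -284.77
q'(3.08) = -266.29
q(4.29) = -746.15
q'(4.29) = -509.49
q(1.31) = -27.19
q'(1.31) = -52.95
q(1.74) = -57.40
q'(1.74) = -89.23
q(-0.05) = 0.20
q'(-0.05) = -3.97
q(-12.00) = 15456.00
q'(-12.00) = -3868.00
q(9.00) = -6678.00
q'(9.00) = -2209.00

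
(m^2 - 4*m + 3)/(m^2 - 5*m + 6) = (m - 1)/(m - 2)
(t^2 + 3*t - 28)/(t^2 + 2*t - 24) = (t + 7)/(t + 6)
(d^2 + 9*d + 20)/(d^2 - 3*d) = (d^2 + 9*d + 20)/(d*(d - 3))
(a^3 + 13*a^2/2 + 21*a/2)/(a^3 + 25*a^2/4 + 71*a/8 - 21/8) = 4*a/(4*a - 1)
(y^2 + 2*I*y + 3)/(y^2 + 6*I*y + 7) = (y + 3*I)/(y + 7*I)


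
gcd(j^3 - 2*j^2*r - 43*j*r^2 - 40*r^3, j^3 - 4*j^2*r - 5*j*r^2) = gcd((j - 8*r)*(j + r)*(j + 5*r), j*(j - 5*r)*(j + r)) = j + r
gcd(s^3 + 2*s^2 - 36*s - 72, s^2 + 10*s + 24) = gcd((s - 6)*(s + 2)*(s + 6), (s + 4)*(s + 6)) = s + 6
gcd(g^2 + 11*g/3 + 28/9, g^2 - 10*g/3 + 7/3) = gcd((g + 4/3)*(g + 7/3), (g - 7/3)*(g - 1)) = 1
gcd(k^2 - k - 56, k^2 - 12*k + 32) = k - 8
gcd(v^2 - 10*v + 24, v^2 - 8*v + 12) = v - 6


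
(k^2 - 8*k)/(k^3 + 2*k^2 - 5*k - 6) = k*(k - 8)/(k^3 + 2*k^2 - 5*k - 6)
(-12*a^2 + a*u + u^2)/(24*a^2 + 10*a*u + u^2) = (-3*a + u)/(6*a + u)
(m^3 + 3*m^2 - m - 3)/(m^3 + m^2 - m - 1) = (m + 3)/(m + 1)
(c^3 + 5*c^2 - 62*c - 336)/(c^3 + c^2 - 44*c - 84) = (c^2 - c - 56)/(c^2 - 5*c - 14)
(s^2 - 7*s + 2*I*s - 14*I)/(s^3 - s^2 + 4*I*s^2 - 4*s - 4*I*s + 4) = (s - 7)/(s^2 + s*(-1 + 2*I) - 2*I)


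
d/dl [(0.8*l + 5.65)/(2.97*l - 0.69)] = (11.959425 - 51.477525*l)/(2.97*l - 0.69)^3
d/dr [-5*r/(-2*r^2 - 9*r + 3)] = 5*(-2*r^2 - 3)/(4*r^4 + 36*r^3 + 69*r^2 - 54*r + 9)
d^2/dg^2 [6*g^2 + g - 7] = 12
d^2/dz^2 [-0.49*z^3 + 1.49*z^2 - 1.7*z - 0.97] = 2.98 - 2.94*z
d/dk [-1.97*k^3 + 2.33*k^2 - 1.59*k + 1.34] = -5.91*k^2 + 4.66*k - 1.59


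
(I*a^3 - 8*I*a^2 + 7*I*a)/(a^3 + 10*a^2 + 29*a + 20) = I*a*(a^2 - 8*a + 7)/(a^3 + 10*a^2 + 29*a + 20)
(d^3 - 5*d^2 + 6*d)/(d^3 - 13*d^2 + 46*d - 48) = d/(d - 8)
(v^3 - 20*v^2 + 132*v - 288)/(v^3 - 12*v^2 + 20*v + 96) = (v - 6)/(v + 2)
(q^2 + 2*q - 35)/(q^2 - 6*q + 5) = (q + 7)/(q - 1)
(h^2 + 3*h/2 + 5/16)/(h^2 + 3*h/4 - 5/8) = (4*h + 1)/(2*(2*h - 1))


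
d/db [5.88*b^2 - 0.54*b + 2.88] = 11.76*b - 0.54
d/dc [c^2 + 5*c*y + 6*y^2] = 2*c + 5*y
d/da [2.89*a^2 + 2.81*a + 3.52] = 5.78*a + 2.81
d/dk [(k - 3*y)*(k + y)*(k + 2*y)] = 3*k^2 - 7*y^2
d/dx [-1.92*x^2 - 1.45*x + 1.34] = -3.84*x - 1.45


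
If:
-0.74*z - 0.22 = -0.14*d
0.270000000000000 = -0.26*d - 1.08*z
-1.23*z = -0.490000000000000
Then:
No Solution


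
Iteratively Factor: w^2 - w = (w - 1)*(w)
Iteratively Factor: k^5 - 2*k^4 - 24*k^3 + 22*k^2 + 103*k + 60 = (k + 1)*(k^4 - 3*k^3 - 21*k^2 + 43*k + 60) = (k + 1)*(k + 4)*(k^3 - 7*k^2 + 7*k + 15) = (k + 1)^2*(k + 4)*(k^2 - 8*k + 15) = (k - 5)*(k + 1)^2*(k + 4)*(k - 3)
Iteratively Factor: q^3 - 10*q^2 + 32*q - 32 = (q - 2)*(q^2 - 8*q + 16) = (q - 4)*(q - 2)*(q - 4)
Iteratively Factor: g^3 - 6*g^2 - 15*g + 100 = (g - 5)*(g^2 - g - 20) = (g - 5)^2*(g + 4)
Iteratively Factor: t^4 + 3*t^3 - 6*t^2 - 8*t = (t + 4)*(t^3 - t^2 - 2*t) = (t - 2)*(t + 4)*(t^2 + t) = t*(t - 2)*(t + 4)*(t + 1)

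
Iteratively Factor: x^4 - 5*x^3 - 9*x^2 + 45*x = (x + 3)*(x^3 - 8*x^2 + 15*x) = (x - 5)*(x + 3)*(x^2 - 3*x) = (x - 5)*(x - 3)*(x + 3)*(x)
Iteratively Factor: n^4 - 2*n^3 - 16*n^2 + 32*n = (n)*(n^3 - 2*n^2 - 16*n + 32) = n*(n + 4)*(n^2 - 6*n + 8) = n*(n - 4)*(n + 4)*(n - 2)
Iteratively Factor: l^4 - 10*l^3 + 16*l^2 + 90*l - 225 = (l - 5)*(l^3 - 5*l^2 - 9*l + 45) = (l - 5)^2*(l^2 - 9) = (l - 5)^2*(l - 3)*(l + 3)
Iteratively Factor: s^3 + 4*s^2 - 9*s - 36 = (s + 4)*(s^2 - 9) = (s + 3)*(s + 4)*(s - 3)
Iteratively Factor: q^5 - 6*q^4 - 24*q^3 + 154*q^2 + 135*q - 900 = (q - 3)*(q^4 - 3*q^3 - 33*q^2 + 55*q + 300) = (q - 5)*(q - 3)*(q^3 + 2*q^2 - 23*q - 60) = (q - 5)^2*(q - 3)*(q^2 + 7*q + 12) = (q - 5)^2*(q - 3)*(q + 4)*(q + 3)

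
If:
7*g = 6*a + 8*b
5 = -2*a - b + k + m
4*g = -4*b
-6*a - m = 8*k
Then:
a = 35*m/94 - 100/47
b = 40/47 - 7*m/47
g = 7*m/47 - 40/47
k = 75/47 - 19*m/47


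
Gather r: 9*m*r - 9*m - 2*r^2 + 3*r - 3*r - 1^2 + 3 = 9*m*r - 9*m - 2*r^2 + 2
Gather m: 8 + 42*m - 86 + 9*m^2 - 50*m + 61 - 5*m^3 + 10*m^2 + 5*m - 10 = -5*m^3 + 19*m^2 - 3*m - 27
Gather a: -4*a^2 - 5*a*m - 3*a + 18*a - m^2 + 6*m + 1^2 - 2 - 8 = -4*a^2 + a*(15 - 5*m) - m^2 + 6*m - 9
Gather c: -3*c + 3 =3 - 3*c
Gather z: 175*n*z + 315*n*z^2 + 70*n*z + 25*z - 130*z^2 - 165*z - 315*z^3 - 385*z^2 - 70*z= -315*z^3 + z^2*(315*n - 515) + z*(245*n - 210)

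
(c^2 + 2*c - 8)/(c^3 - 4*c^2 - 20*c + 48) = 1/(c - 6)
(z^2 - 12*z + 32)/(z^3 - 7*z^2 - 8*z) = (z - 4)/(z*(z + 1))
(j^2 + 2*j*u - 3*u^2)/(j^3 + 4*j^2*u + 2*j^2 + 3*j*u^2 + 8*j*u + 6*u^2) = (j - u)/(j^2 + j*u + 2*j + 2*u)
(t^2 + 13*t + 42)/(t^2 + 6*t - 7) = (t + 6)/(t - 1)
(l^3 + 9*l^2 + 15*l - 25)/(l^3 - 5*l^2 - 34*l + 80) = (l^2 + 4*l - 5)/(l^2 - 10*l + 16)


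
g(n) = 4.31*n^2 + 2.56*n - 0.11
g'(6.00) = 54.28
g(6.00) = 170.41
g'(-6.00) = -49.16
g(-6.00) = 139.69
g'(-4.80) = -38.82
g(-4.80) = 86.90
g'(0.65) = 8.16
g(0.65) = 3.37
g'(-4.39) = -35.28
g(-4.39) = 71.71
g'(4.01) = 37.13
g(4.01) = 79.46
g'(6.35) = 57.30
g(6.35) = 189.94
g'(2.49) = 24.02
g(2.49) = 32.99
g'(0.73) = 8.85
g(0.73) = 4.06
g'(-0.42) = -1.06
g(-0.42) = -0.42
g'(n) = 8.62*n + 2.56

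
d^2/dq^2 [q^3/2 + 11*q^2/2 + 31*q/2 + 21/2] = 3*q + 11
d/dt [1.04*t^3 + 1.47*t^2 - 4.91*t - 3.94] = 3.12*t^2 + 2.94*t - 4.91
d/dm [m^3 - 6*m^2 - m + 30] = 3*m^2 - 12*m - 1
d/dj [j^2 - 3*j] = 2*j - 3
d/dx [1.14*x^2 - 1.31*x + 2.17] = 2.28*x - 1.31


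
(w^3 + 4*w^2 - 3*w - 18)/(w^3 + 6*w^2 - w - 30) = (w + 3)/(w + 5)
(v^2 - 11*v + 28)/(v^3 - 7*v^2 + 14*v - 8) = (v - 7)/(v^2 - 3*v + 2)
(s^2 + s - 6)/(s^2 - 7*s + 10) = (s + 3)/(s - 5)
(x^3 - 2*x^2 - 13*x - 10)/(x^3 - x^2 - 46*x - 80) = (x^2 - 4*x - 5)/(x^2 - 3*x - 40)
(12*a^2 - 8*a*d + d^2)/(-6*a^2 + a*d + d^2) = (-6*a + d)/(3*a + d)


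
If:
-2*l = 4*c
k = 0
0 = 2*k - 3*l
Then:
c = 0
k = 0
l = 0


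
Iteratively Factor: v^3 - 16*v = (v - 4)*(v^2 + 4*v) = v*(v - 4)*(v + 4)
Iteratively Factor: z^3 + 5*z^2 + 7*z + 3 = (z + 1)*(z^2 + 4*z + 3) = (z + 1)*(z + 3)*(z + 1)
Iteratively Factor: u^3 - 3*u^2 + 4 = (u + 1)*(u^2 - 4*u + 4) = (u - 2)*(u + 1)*(u - 2)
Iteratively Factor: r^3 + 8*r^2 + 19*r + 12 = (r + 4)*(r^2 + 4*r + 3) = (r + 3)*(r + 4)*(r + 1)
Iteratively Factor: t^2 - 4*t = (t - 4)*(t)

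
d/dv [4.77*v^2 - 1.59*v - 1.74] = 9.54*v - 1.59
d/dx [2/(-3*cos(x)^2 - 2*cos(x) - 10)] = -4*(3*cos(x) + 1)*sin(x)/(3*cos(x)^2 + 2*cos(x) + 10)^2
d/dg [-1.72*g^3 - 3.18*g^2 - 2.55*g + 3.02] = -5.16*g^2 - 6.36*g - 2.55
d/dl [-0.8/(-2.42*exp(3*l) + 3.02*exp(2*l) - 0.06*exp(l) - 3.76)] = (-5.808*exp(2*l) + 4.832*exp(l) - 0.048)*exp(l)/(2.42*exp(3*l) - 3.02*exp(2*l) + 0.06*exp(l) + 3.76)^2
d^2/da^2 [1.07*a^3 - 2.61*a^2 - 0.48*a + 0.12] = 6.42*a - 5.22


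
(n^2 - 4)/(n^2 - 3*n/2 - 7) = 2*(n - 2)/(2*n - 7)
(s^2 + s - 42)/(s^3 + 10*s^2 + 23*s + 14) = (s - 6)/(s^2 + 3*s + 2)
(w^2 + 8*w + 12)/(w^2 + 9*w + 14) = (w + 6)/(w + 7)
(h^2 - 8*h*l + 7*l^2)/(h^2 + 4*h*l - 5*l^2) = (h - 7*l)/(h + 5*l)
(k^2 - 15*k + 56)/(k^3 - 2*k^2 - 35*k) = (k - 8)/(k*(k + 5))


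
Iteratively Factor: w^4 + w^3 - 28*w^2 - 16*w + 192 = (w + 4)*(w^3 - 3*w^2 - 16*w + 48) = (w + 4)^2*(w^2 - 7*w + 12) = (w - 3)*(w + 4)^2*(w - 4)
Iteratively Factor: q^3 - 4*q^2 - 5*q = (q + 1)*(q^2 - 5*q) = q*(q + 1)*(q - 5)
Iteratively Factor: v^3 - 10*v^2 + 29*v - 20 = (v - 4)*(v^2 - 6*v + 5) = (v - 4)*(v - 1)*(v - 5)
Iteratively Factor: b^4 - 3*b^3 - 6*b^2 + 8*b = (b)*(b^3 - 3*b^2 - 6*b + 8) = b*(b + 2)*(b^2 - 5*b + 4) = b*(b - 4)*(b + 2)*(b - 1)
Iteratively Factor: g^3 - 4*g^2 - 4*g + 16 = (g + 2)*(g^2 - 6*g + 8) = (g - 2)*(g + 2)*(g - 4)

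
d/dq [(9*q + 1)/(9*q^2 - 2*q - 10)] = (-81*q^2 - 18*q - 88)/(81*q^4 - 36*q^3 - 176*q^2 + 40*q + 100)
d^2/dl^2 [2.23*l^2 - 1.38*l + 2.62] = 4.46000000000000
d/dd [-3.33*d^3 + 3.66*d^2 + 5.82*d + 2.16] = -9.99*d^2 + 7.32*d + 5.82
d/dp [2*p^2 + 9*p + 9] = 4*p + 9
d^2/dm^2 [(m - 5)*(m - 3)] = 2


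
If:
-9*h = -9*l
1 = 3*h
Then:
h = 1/3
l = 1/3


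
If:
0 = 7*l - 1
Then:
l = 1/7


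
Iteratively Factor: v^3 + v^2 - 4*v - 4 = (v + 1)*(v^2 - 4) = (v + 1)*(v + 2)*(v - 2)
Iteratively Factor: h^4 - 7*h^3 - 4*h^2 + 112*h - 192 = (h - 3)*(h^3 - 4*h^2 - 16*h + 64) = (h - 4)*(h - 3)*(h^2 - 16) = (h - 4)^2*(h - 3)*(h + 4)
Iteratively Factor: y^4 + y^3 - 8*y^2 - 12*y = (y - 3)*(y^3 + 4*y^2 + 4*y) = (y - 3)*(y + 2)*(y^2 + 2*y) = (y - 3)*(y + 2)^2*(y)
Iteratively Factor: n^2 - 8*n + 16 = (n - 4)*(n - 4)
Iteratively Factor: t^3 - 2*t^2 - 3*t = (t - 3)*(t^2 + t) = (t - 3)*(t + 1)*(t)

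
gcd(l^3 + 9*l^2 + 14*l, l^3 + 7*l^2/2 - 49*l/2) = l^2 + 7*l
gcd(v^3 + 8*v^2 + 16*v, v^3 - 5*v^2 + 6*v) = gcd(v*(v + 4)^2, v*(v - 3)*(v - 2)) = v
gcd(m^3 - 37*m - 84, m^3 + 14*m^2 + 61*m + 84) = m^2 + 7*m + 12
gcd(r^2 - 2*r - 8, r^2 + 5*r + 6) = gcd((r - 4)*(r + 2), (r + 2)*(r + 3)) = r + 2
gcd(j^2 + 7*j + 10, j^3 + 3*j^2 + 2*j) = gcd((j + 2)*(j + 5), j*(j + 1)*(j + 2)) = j + 2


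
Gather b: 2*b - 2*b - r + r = 0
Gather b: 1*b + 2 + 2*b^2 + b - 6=2*b^2 + 2*b - 4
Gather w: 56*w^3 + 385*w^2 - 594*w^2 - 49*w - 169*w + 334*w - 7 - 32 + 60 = 56*w^3 - 209*w^2 + 116*w + 21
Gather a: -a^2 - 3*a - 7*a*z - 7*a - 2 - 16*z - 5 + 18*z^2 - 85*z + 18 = -a^2 + a*(-7*z - 10) + 18*z^2 - 101*z + 11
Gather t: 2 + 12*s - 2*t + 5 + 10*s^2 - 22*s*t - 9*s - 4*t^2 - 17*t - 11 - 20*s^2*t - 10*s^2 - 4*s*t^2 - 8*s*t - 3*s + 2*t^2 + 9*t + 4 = t^2*(-4*s - 2) + t*(-20*s^2 - 30*s - 10)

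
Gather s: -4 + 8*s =8*s - 4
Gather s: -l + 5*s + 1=-l + 5*s + 1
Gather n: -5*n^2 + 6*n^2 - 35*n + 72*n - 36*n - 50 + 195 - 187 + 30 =n^2 + n - 12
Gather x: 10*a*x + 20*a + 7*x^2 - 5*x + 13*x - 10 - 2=20*a + 7*x^2 + x*(10*a + 8) - 12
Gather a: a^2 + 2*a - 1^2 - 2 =a^2 + 2*a - 3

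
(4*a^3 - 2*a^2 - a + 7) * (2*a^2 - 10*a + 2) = 8*a^5 - 44*a^4 + 26*a^3 + 20*a^2 - 72*a + 14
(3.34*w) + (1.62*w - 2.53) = 4.96*w - 2.53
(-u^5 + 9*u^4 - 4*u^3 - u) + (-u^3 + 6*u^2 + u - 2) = -u^5 + 9*u^4 - 5*u^3 + 6*u^2 - 2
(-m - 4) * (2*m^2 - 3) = -2*m^3 - 8*m^2 + 3*m + 12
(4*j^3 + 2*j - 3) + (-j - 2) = 4*j^3 + j - 5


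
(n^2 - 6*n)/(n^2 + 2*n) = (n - 6)/(n + 2)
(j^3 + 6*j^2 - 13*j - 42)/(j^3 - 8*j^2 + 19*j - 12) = (j^2 + 9*j + 14)/(j^2 - 5*j + 4)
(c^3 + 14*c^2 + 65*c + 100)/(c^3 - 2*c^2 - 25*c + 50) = (c^2 + 9*c + 20)/(c^2 - 7*c + 10)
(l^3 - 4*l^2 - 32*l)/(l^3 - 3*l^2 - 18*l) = (-l^2 + 4*l + 32)/(-l^2 + 3*l + 18)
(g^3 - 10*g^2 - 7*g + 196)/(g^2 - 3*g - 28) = g - 7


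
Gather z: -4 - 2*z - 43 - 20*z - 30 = -22*z - 77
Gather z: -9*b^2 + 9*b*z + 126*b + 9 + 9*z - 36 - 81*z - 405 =-9*b^2 + 126*b + z*(9*b - 72) - 432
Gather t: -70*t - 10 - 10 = -70*t - 20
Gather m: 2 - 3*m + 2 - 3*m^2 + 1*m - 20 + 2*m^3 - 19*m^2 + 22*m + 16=2*m^3 - 22*m^2 + 20*m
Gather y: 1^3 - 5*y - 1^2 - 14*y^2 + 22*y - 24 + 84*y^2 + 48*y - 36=70*y^2 + 65*y - 60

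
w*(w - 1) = w^2 - w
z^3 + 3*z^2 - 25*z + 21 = (z - 3)*(z - 1)*(z + 7)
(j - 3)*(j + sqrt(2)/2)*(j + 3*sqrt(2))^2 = j^4 - 3*j^3 + 13*sqrt(2)*j^3/2 - 39*sqrt(2)*j^2/2 + 24*j^2 - 72*j + 9*sqrt(2)*j - 27*sqrt(2)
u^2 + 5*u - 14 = (u - 2)*(u + 7)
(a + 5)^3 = a^3 + 15*a^2 + 75*a + 125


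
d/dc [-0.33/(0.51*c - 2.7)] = 0.1683/(0.51*c - 2.7)^2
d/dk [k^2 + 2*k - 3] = 2*k + 2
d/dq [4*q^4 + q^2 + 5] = 16*q^3 + 2*q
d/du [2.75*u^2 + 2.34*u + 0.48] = 5.5*u + 2.34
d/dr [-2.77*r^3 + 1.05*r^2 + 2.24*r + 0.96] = -8.31*r^2 + 2.1*r + 2.24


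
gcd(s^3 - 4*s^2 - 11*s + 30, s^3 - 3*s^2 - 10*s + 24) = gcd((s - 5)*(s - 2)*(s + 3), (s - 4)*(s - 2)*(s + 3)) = s^2 + s - 6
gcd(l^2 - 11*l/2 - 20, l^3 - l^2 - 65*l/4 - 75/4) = l + 5/2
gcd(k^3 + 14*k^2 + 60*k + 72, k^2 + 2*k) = k + 2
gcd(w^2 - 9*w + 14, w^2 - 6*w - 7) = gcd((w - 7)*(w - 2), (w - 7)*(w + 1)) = w - 7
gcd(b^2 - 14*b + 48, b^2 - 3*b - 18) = b - 6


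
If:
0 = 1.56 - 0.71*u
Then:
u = 2.20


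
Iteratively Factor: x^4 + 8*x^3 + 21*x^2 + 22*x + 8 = (x + 2)*(x^3 + 6*x^2 + 9*x + 4) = (x + 1)*(x + 2)*(x^2 + 5*x + 4) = (x + 1)^2*(x + 2)*(x + 4)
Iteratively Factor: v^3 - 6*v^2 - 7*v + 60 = (v + 3)*(v^2 - 9*v + 20) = (v - 5)*(v + 3)*(v - 4)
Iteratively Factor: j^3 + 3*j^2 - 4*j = (j - 1)*(j^2 + 4*j) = j*(j - 1)*(j + 4)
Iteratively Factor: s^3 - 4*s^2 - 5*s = (s + 1)*(s^2 - 5*s) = (s - 5)*(s + 1)*(s)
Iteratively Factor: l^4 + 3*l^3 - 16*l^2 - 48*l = (l + 3)*(l^3 - 16*l) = (l + 3)*(l + 4)*(l^2 - 4*l) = (l - 4)*(l + 3)*(l + 4)*(l)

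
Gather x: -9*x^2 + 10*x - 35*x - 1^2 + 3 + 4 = -9*x^2 - 25*x + 6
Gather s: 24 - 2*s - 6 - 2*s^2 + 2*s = 18 - 2*s^2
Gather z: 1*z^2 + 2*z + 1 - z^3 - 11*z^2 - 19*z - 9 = -z^3 - 10*z^2 - 17*z - 8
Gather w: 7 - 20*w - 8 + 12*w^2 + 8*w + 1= 12*w^2 - 12*w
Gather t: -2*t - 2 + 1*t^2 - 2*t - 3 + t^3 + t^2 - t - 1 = t^3 + 2*t^2 - 5*t - 6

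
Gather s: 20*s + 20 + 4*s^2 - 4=4*s^2 + 20*s + 16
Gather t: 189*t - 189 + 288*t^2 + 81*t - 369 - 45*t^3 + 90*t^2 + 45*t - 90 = -45*t^3 + 378*t^2 + 315*t - 648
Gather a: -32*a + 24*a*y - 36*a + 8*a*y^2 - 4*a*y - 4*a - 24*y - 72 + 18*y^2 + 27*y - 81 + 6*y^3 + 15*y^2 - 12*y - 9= a*(8*y^2 + 20*y - 72) + 6*y^3 + 33*y^2 - 9*y - 162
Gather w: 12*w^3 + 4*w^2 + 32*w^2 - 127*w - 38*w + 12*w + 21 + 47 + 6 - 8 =12*w^3 + 36*w^2 - 153*w + 66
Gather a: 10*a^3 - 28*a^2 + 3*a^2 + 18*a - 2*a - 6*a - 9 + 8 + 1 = 10*a^3 - 25*a^2 + 10*a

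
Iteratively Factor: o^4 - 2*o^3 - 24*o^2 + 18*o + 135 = (o - 3)*(o^3 + o^2 - 21*o - 45) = (o - 3)*(o + 3)*(o^2 - 2*o - 15) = (o - 5)*(o - 3)*(o + 3)*(o + 3)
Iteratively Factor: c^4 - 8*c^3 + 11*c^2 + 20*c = (c)*(c^3 - 8*c^2 + 11*c + 20) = c*(c - 5)*(c^2 - 3*c - 4) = c*(c - 5)*(c + 1)*(c - 4)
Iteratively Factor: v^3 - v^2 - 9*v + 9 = (v - 3)*(v^2 + 2*v - 3) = (v - 3)*(v + 3)*(v - 1)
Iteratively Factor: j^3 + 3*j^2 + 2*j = (j + 2)*(j^2 + j) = (j + 1)*(j + 2)*(j)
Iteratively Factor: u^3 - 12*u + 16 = (u - 2)*(u^2 + 2*u - 8) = (u - 2)^2*(u + 4)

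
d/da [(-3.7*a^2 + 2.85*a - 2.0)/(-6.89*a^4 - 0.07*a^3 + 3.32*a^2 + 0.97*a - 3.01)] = (-50.986*a^5 + 58.6505*a^4 - 54.721*a^3 - 13.471*a^2 + 35.554*a - 6.6385)/(47.4721*a^8 + 0.9646*a^7 - 45.7447*a^6 - 13.8314*a^5 + 52.3644*a^4 + 6.8622*a^3 - 19.0455*a^2 - 5.8394*a + 9.0601)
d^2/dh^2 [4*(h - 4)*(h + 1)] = 8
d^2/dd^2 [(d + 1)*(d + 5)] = 2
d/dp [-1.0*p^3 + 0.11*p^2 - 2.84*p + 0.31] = -3.0*p^2 + 0.22*p - 2.84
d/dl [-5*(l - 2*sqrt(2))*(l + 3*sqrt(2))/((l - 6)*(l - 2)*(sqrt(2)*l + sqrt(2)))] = 5*(sqrt(2)*l^4 + 4*l^3 - 40*sqrt(2)*l^2 - 14*l^2 + 144*sqrt(2)*l - 48*sqrt(2) - 24)/(2*(l^6 - 14*l^5 + 57*l^4 - 32*l^3 - 152*l^2 + 96*l + 144))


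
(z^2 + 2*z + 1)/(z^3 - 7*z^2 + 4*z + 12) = (z + 1)/(z^2 - 8*z + 12)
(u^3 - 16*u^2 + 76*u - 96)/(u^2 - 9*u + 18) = (u^2 - 10*u + 16)/(u - 3)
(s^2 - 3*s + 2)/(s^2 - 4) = (s - 1)/(s + 2)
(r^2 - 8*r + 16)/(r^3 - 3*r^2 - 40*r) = (-r^2 + 8*r - 16)/(r*(-r^2 + 3*r + 40))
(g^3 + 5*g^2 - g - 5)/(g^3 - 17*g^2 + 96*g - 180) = (g^3 + 5*g^2 - g - 5)/(g^3 - 17*g^2 + 96*g - 180)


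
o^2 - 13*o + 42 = (o - 7)*(o - 6)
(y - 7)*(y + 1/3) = y^2 - 20*y/3 - 7/3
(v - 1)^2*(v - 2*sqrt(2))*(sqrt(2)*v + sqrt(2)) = sqrt(2)*v^4 - 4*v^3 - sqrt(2)*v^3 - sqrt(2)*v^2 + 4*v^2 + sqrt(2)*v + 4*v - 4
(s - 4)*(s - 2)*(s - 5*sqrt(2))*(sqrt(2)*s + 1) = sqrt(2)*s^4 - 9*s^3 - 6*sqrt(2)*s^3 + 3*sqrt(2)*s^2 + 54*s^2 - 72*s + 30*sqrt(2)*s - 40*sqrt(2)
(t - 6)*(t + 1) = t^2 - 5*t - 6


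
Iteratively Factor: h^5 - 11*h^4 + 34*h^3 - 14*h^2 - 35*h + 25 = (h + 1)*(h^4 - 12*h^3 + 46*h^2 - 60*h + 25) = (h - 5)*(h + 1)*(h^3 - 7*h^2 + 11*h - 5) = (h - 5)*(h - 1)*(h + 1)*(h^2 - 6*h + 5) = (h - 5)*(h - 1)^2*(h + 1)*(h - 5)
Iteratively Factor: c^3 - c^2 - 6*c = (c)*(c^2 - c - 6) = c*(c - 3)*(c + 2)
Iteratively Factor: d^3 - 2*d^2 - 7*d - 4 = (d - 4)*(d^2 + 2*d + 1) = (d - 4)*(d + 1)*(d + 1)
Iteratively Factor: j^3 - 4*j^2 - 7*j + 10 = (j - 5)*(j^2 + j - 2) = (j - 5)*(j + 2)*(j - 1)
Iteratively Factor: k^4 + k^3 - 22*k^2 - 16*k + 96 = (k - 4)*(k^3 + 5*k^2 - 2*k - 24) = (k - 4)*(k + 3)*(k^2 + 2*k - 8) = (k - 4)*(k + 3)*(k + 4)*(k - 2)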